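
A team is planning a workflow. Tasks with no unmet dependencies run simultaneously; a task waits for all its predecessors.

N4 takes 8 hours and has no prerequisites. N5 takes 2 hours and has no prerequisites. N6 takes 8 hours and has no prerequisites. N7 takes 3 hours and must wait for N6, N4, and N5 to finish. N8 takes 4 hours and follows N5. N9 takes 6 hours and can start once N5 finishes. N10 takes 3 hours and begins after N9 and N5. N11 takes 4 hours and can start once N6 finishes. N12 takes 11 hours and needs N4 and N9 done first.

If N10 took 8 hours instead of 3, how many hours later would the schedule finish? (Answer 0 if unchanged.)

The binding path is N4→N12 = 8+11 = 19; finish at 19 hours.
N10 has 8 hours of float (longest path through it is 11).
The critical path is still N4→N12; finish is now 19 hours.
Change in finish: 19 − 19 = +0 hours.

0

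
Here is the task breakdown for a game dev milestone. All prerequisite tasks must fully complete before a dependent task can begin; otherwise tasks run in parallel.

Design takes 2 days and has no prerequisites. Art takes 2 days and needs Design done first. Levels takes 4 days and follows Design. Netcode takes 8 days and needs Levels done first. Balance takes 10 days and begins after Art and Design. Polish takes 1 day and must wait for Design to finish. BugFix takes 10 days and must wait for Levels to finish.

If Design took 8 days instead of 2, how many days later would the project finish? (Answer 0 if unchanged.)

6

Baseline: Design→Levels→BugFix = 2+4+10 = 16 → 16 days.
Since Design is critical, the +6 change carries straight to that chain (now 22 days).
The critical path is still Design→Levels→BugFix; finish is now 22 days.
Change in finish: 22 − 16 = +6 days.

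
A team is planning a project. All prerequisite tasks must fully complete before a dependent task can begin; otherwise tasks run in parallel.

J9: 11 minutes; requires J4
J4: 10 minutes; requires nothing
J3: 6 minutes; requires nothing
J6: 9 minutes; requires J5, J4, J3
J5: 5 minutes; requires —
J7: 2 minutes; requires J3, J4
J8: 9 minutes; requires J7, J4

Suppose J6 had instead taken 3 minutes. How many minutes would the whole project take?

Critical path before the change: J4→J7→J8 = 10+2+9 = 21 giving 21 minutes.
J6 is off the critical path — its longest chain is 19 minutes, giving 2 of slack.
The critical path is still J4→J7→J8; finish is now 21 minutes.

21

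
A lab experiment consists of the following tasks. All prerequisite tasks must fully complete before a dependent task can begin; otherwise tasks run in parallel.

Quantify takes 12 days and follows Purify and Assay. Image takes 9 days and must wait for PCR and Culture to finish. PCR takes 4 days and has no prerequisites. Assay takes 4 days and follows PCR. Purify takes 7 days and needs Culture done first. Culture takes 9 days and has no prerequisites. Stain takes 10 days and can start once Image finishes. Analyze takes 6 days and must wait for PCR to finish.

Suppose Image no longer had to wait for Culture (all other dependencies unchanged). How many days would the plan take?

28

Before: longest chain Culture→Purify→Quantify = 9+7+12 = 28, finish 28.
Without Culture→Image, Image's earliest start moves from 9 to 4.
New critical path: Culture→Purify→Quantify = 9+7+12 = 28 ⇒ 28 days.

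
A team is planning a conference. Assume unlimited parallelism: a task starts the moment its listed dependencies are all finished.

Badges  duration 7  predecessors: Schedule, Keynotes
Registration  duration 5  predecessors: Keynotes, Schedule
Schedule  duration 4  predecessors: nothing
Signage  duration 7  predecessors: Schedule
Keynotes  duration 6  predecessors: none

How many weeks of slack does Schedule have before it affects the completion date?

The longest chain is Keynotes→Badges = 6+7 = 13; overall finish 13 weeks.
The longest chain containing Schedule totals 11 weeks.
Float = 13 − 11 = 2.

2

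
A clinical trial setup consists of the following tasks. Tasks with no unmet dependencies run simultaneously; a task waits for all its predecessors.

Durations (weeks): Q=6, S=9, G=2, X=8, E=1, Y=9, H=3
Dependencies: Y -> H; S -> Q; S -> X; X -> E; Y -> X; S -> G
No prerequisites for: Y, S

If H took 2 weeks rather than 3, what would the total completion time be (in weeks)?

Critical path before the change: Y→X→E = 9+8+1 = 18 giving 18 weeks.
H is off the critical path — its longest chain is 12 weeks, giving 6 of slack.
That remains the longest chain; total 18 weeks.

18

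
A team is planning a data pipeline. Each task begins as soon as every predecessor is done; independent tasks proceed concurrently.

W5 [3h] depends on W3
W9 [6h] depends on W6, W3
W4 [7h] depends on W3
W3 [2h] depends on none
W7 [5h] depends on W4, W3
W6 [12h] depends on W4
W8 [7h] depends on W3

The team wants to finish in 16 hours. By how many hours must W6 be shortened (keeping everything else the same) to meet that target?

11

Current finish: 27 hours; target: 16.
W6 is on every critical path, so each hour cut from W6 cuts the finish by one (this holds down to a finish of 16).
Need 27 − 16 = 11 hours off W6 → W6 becomes 1 hour, finish becomes 16.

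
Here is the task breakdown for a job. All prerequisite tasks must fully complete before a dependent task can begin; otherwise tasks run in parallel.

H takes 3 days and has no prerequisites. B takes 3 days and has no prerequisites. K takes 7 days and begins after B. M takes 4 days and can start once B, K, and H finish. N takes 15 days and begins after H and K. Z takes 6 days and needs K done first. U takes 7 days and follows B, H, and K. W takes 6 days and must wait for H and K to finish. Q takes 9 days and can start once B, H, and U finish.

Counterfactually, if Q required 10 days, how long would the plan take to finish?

Actual critical path: B→K→U→Q = 3+7+7+9 = 26 ⇒ 26 days.
Q is on the critical path; changing it to 10 makes that path 27 days.
That remains the longest chain; total 27 days.

27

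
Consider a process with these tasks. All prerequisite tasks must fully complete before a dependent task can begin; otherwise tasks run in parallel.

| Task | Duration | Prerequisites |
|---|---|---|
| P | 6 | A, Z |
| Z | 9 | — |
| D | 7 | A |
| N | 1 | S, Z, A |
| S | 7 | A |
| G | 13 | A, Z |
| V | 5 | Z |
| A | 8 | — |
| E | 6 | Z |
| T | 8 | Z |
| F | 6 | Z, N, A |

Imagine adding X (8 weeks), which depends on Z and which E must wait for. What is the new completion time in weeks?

Originally the plan takes 22 weeks.
With X inserted, E now waits for max(Z, X).
New critical path: Z→X→E = 9+8+6 = 23 ⇒ 23 weeks.

23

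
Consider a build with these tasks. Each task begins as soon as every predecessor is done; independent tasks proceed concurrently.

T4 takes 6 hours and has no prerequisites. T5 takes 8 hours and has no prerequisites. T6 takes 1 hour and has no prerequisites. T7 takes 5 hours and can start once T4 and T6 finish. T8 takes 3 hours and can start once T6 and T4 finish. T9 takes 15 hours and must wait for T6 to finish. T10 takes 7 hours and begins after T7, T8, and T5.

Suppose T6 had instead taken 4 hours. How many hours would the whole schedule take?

19

Actual critical path: T4→T7→T10 = 6+5+7 = 18 ⇒ 18 hours.
T6 has 2 hours of float (longest path through it is 16).
New critical path: T6→T9 = 4+15 = 19 ⇒ 19 hours.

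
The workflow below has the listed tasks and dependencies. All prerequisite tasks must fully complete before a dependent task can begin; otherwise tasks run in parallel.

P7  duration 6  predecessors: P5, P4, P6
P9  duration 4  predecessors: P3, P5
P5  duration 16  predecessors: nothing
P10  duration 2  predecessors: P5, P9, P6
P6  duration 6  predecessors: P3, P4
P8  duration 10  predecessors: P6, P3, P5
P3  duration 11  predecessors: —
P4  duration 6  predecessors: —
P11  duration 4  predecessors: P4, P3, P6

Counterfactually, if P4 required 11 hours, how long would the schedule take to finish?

27

The binding path is P3→P6→P8 = 11+6+10 = 27; finish at 27 hours.
P4 has 5 hours of float (longest path through it is 22).
No other chain overtakes it, so the finish is 27 hours.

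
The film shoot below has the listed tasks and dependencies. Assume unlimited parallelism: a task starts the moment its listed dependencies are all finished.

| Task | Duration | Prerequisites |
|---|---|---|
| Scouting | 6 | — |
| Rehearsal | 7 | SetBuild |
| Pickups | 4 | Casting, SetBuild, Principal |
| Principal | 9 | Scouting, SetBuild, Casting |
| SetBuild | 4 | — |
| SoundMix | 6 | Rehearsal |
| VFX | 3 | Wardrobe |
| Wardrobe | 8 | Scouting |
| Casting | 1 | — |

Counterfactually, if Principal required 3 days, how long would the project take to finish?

As given, the longest chain is Scouting→Principal→Pickups = 6+9+4 = 19, so the finish is 19 days.
Principal lies on that path, so at 3 days the path becomes 13 days.
New critical path: Scouting→Wardrobe→VFX = 6+8+3 = 17 ⇒ 17 days.

17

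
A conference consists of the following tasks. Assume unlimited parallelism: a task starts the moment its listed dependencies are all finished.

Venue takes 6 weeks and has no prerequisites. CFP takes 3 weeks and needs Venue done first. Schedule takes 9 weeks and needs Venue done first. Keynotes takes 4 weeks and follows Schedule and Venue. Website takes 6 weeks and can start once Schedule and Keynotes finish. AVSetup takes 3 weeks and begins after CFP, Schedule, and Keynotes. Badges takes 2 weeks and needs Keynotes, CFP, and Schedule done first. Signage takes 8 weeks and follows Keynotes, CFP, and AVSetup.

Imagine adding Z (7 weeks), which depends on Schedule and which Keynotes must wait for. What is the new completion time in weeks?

Originally the plan takes 30 weeks.
With Z inserted, Keynotes now waits for max(Schedule, Venue, Z).
New critical path: Venue→Schedule→Z→Keynotes→AVSetup→Signage = 6+9+7+4+3+8 = 37 ⇒ 37 weeks.

37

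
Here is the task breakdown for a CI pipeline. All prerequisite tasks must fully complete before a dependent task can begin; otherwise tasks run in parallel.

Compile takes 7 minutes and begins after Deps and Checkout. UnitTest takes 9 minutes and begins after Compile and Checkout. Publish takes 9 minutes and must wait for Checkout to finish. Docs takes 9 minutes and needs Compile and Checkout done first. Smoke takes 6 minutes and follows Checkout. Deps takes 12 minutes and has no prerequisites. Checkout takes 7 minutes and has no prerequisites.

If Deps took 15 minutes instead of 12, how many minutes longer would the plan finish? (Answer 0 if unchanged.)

Critical path before the change: Deps→Compile→UnitTest = 12+7+9 = 28 giving 28 minutes.
Deps is on the critical path; changing it to 15 makes that path 31 minutes.
The critical path is still Deps→Compile→UnitTest; finish is now 31 minutes.
Change in finish: 31 − 28 = +3 minutes.

3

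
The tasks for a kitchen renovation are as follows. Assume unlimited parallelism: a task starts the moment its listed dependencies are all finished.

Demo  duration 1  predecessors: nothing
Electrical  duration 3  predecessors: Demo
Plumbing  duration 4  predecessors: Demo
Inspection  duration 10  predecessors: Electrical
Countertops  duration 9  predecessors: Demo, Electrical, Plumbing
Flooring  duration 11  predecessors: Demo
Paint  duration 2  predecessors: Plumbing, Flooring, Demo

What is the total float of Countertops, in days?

0

Critical path: Demo→Plumbing→Countertops = 1+4+9 = 14, so the finish is 14 days.
Longest path through Countertops: 14 days (earliest finish 14, latest finish 14).
Float = 14 − 14 = 0.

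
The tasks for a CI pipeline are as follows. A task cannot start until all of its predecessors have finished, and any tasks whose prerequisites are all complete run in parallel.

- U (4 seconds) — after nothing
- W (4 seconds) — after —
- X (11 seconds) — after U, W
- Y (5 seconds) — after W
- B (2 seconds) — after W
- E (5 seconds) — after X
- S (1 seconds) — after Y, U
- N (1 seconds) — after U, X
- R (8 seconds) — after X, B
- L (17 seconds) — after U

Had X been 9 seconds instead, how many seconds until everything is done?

As given, the longest chain is U→X→R = 4+11+8 = 23, so the finish is 23 seconds.
Since X is critical, the -2 change carries straight to that chain (now 21 seconds).
The critical path is still U→X→R; finish is now 21 seconds.

21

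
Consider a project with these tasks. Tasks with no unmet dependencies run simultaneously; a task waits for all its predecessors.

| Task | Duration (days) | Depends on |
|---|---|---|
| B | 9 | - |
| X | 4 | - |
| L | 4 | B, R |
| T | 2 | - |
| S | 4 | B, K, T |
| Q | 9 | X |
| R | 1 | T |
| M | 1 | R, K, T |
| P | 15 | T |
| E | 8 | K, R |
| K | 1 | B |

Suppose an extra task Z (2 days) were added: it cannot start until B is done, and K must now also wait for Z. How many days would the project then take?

Originally the project takes 18 days.
With Z inserted, K now waits for max(B, Z).
New critical path: B→Z→K→E = 9+2+1+8 = 20 ⇒ 20 days.

20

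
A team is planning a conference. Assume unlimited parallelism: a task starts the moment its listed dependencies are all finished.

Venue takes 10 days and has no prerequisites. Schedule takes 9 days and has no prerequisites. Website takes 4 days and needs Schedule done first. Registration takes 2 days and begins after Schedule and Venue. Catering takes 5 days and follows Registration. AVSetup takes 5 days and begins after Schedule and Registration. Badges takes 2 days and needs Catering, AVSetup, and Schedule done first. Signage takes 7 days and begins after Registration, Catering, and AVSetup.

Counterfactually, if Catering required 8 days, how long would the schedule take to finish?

Actual critical path: Venue→Registration→Catering→Signage = 10+2+5+7 = 24 ⇒ 24 days.
Catering lies on that path, so at 8 days the path becomes 27 days.
The critical path is still Venue→Registration→Catering→Signage; finish is now 27 days.

27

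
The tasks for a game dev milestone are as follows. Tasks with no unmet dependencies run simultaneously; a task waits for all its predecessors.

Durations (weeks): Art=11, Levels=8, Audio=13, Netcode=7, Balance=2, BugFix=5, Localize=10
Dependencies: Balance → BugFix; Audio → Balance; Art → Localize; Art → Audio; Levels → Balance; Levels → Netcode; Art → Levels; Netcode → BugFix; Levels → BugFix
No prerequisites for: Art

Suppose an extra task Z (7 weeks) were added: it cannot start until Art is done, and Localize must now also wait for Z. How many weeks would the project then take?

31

Originally the project takes 31 weeks.
With Z inserted, Localize now waits for max(Art, Z).
New critical path: Art→Levels→Netcode→BugFix = 11+8+7+5 = 31 ⇒ 31 weeks.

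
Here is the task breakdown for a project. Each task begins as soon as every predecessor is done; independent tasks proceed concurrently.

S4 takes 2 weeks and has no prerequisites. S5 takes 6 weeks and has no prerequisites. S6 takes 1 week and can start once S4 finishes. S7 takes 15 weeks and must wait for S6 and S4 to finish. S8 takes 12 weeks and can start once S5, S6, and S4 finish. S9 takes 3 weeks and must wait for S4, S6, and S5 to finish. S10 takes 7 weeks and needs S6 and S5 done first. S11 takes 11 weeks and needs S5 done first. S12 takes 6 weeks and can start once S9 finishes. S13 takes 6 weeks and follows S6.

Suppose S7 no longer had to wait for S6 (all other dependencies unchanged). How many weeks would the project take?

Before: longest chain S4→S6→S7 = 2+1+15 = 18, finish 18.
Without S6→S7, S7's earliest start moves from 3 to 2.
After: S5→S8 = 6+12 = 18 → 18 weeks.

18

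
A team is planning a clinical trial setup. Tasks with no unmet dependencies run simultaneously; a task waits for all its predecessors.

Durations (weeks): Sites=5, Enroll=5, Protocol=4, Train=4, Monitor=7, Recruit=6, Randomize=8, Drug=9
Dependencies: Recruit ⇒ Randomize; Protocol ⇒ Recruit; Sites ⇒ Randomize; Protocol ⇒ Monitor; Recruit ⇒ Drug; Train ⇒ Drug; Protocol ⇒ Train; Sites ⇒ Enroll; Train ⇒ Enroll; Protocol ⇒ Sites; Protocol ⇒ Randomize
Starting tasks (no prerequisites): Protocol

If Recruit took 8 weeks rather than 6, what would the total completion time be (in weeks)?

21

Critical path before the change: Protocol→Recruit→Drug = 4+6+9 = 19 giving 19 weeks.
Since Recruit is critical, the +2 change carries straight to that chain (now 21 weeks).
The critical path is still Protocol→Recruit→Drug; finish is now 21 weeks.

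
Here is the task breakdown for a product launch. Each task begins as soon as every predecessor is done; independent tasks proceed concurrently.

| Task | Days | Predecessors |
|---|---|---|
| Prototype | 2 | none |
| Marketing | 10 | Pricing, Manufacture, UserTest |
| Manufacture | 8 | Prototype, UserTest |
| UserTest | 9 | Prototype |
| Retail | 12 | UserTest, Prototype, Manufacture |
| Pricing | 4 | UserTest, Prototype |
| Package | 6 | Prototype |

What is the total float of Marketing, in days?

Prototype→UserTest→Manufacture→Retail = 2+9+8+12 = 31 sets the makespan at 31 days.
Longest path through Marketing: 29 days (earliest finish 29, latest finish 31).
Float = 31 − 29 = 2.

2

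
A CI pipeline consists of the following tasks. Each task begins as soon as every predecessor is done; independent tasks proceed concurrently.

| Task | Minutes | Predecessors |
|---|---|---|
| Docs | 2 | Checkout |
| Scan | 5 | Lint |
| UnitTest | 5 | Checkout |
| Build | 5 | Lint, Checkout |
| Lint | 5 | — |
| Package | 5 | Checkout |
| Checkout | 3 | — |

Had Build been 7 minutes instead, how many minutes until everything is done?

The binding path is Lint→Build = 5+5 = 10; finish at 10 minutes.
Build lies on that path, so at 7 minutes the path becomes 12 minutes.
The critical path is still Lint→Build; finish is now 12 minutes.

12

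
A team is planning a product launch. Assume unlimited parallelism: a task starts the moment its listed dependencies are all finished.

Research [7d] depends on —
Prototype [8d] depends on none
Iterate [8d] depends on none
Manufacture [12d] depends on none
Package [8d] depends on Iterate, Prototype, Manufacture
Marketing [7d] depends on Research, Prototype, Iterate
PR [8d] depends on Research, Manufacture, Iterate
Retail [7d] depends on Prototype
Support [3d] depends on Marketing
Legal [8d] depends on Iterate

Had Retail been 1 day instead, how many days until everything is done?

20

Actual critical path: Manufacture→Package = 12+8 = 20 ⇒ 20 days.
Retail has 5 days of float (longest path through it is 15).
The critical path is still Manufacture→Package; finish is now 20 days.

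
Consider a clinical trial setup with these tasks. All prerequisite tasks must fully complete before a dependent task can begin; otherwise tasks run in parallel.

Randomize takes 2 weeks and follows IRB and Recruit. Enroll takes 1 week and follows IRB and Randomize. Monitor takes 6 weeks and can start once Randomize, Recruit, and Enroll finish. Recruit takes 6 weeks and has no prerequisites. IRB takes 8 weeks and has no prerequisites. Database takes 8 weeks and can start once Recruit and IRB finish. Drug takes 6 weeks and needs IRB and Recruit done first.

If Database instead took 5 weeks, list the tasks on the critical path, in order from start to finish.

IRB, Randomize, Enroll, Monitor

The binding path is IRB→Randomize→Enroll→Monitor = 8+2+1+6 = 17; finish at 17 weeks.
Database is off the critical path — its longest chain is 16 weeks, giving 1 of slack.
That remains the longest chain; total 17 weeks.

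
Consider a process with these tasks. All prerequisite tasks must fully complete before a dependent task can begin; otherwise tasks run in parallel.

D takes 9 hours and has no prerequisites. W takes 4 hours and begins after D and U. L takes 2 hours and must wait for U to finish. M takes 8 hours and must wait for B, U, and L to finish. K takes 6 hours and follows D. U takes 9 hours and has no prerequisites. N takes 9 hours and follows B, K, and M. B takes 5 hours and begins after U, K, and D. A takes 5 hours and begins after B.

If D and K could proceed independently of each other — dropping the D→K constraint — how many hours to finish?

With the dependency in place, D→K→B→M→N = 9+6+5+8+9 = 37 sets the finish at 37 hours.
Without D→K, K's earliest start moves from 9 to 0.
The longest chain is now D→B→M→N = 9+5+8+9 = 31, so the job takes 31 hours.

31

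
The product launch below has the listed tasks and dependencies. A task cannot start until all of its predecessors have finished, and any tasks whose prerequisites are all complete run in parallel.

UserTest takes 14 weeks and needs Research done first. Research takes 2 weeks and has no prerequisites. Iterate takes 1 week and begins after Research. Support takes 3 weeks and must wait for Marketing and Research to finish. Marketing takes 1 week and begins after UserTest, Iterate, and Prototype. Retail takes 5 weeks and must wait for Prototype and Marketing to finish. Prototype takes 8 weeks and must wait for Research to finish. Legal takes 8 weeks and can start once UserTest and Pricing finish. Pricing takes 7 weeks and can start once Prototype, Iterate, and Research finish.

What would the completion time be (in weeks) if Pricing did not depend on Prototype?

Original critical path: Research→Prototype→Pricing→Legal = 2+8+7+8 = 25 ⇒ 25 weeks.
Without Prototype→Pricing, Pricing's earliest start moves from 10 to 3.
After: Research→UserTest→Legal = 2+14+8 = 24 → 24 weeks.

24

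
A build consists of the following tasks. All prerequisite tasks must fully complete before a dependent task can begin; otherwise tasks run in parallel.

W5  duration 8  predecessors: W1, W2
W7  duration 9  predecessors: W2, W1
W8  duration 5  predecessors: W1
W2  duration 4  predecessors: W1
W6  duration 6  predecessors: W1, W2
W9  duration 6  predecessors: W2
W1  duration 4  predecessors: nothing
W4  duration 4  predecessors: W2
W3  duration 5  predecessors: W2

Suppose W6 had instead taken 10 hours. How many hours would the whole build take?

18

Critical path before the change: W1→W2→W7 = 4+4+9 = 17 giving 17 hours.
W6 has 3 hours of float (longest path through it is 14).
Now W1→W2→W6 = 4+4+10 = 18 is longest, so the finish becomes 18 hours.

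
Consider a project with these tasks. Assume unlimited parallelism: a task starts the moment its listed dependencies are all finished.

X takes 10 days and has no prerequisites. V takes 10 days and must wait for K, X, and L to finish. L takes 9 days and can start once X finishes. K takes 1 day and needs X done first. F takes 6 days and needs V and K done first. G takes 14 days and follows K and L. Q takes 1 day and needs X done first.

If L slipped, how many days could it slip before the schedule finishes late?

0

The longest chain is X→L→V→F = 10+9+10+6 = 35; overall finish 35 days.
The longest chain containing L totals 35 days.
So L can slip 19 − 19 = 0 days.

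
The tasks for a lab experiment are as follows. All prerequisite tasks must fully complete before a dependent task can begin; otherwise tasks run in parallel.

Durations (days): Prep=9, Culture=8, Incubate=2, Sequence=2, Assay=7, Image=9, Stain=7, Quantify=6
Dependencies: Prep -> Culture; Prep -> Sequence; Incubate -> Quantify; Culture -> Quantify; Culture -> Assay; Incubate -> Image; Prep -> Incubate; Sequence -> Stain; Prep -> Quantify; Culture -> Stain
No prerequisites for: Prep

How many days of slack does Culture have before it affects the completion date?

Prep→Culture→Assay = 9+8+7 = 24 sets the makespan at 24 days.
Longest path through Culture: 24 days (earliest finish 17, latest finish 17).
Float = 24 − 24 = 0.

0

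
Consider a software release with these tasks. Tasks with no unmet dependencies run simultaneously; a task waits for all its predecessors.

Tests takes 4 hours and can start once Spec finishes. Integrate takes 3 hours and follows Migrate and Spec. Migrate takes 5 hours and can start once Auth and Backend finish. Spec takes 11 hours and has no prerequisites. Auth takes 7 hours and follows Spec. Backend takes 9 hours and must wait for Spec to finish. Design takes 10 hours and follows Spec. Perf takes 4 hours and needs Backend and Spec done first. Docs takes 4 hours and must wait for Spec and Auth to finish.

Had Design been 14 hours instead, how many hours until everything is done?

28

Critical path before the change: Spec→Backend→Migrate→Integrate = 11+9+5+3 = 28 giving 28 hours.
Design is off the critical path — its longest chain is 21 hours, giving 7 of slack.
The critical path is still Spec→Backend→Migrate→Integrate; finish is now 28 hours.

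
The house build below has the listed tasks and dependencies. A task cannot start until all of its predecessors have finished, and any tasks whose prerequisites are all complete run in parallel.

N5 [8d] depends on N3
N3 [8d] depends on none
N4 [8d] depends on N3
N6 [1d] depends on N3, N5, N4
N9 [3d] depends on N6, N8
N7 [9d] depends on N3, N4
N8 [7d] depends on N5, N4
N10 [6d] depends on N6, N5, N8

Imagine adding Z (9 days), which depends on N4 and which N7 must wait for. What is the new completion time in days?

Originally the job takes 29 days.
With Z inserted, N7 now waits for max(N3, N4, Z).
New critical path: N3→N4→Z→N7 = 8+8+9+9 = 34 ⇒ 34 days.

34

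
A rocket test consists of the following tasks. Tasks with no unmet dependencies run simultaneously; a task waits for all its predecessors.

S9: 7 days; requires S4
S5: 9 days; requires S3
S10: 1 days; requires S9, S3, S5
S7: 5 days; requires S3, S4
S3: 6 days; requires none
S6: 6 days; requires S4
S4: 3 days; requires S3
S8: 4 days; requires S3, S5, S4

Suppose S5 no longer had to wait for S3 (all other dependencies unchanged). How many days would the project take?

Before: longest chain S3→S5→S8 = 6+9+4 = 19, finish 19.
Without S3→S5, S5's earliest start moves from 6 to 0.
After: S3→S4→S9→S10 = 6+3+7+1 = 17 → 17 days.

17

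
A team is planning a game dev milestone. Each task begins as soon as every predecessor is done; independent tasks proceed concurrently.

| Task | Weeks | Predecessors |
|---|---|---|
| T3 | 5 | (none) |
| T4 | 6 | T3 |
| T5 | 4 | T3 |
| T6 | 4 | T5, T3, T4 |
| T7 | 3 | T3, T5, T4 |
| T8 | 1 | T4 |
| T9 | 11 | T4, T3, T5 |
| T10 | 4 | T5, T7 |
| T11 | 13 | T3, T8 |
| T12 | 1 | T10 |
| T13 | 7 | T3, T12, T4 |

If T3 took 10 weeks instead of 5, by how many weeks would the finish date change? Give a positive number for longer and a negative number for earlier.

The binding path is T3→T4→T7→T10→T12→T13 = 5+6+3+4+1+7 = 26; finish at 26 weeks.
T3 lies on that path, so at 10 weeks the path becomes 31 weeks.
That remains the longest chain; total 31 weeks.
Change in finish: 31 − 26 = +5 weeks.

5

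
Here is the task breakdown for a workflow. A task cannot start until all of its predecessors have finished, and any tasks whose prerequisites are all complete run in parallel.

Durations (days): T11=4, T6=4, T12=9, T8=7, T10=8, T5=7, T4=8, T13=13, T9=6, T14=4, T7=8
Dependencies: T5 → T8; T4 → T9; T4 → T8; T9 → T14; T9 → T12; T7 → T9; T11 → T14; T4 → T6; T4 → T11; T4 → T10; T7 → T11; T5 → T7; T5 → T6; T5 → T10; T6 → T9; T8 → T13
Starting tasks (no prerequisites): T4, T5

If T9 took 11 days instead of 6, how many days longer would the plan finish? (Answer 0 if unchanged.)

Critical path before the change: T5→T7→T9→T12 = 7+8+6+9 = 30 giving 30 days.
T9 lies on that path, so at 11 days the path becomes 35 days.
That remains the longest chain; total 35 days.
Change in finish: 35 − 30 = +5 days.

5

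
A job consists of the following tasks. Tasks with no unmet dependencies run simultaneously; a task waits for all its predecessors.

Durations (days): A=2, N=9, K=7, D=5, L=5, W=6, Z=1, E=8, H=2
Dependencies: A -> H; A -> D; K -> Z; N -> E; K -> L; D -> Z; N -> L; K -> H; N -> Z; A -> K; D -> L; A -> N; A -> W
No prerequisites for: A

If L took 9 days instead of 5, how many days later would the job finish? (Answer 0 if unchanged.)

Actual critical path: A→N→E = 2+9+8 = 19 ⇒ 19 days.
L has 3 days of float (longest path through it is 16).
New critical path: A→N→L = 2+9+9 = 20 ⇒ 20 days.
Change in finish: 20 − 19 = +1 days.

1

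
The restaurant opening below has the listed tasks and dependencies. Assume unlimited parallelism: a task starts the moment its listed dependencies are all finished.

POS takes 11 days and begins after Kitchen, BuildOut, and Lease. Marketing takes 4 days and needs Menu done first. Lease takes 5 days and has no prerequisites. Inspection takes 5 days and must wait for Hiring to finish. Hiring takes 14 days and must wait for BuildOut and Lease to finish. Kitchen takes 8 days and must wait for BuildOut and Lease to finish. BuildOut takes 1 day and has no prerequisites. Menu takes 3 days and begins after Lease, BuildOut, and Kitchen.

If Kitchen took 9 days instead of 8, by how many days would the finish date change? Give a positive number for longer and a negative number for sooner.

Actual critical path: Lease→Kitchen→POS = 5+8+11 = 24 ⇒ 24 days.
Kitchen is on the critical path; changing it to 9 makes that path 25 days.
The critical path is still Lease→Kitchen→POS; finish is now 25 days.
Change in finish: 25 − 24 = +1 days.

1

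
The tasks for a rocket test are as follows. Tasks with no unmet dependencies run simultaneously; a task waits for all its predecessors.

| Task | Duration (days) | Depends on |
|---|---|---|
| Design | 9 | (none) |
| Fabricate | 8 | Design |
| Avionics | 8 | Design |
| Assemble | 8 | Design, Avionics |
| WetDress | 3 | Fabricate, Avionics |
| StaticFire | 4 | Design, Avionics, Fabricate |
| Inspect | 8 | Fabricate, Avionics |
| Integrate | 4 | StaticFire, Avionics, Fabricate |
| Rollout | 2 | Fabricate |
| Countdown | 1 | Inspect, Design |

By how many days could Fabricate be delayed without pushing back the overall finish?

0

Design→Fabricate→Inspect→Countdown = 9+8+8+1 = 26 sets the makespan at 26 days.
Fabricate finishes as early as 17 and must finish by 17.
So Fabricate can slip 17 − 17 = 0 days.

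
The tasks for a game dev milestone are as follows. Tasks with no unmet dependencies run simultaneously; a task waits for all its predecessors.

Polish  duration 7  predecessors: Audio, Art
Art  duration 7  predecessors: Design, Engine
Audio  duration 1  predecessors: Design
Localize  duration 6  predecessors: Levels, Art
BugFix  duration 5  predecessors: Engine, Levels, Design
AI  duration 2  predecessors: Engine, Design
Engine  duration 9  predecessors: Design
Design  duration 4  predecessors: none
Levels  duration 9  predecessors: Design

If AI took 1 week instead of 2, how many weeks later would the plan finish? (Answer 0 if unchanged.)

0

Critical path before the change: Design→Engine→Art→Polish = 4+9+7+7 = 27 giving 27 weeks.
AI has 12 weeks of float (longest path through it is 15).
That remains the longest chain; total 27 weeks.
Change in finish: 27 − 27 = +0 weeks.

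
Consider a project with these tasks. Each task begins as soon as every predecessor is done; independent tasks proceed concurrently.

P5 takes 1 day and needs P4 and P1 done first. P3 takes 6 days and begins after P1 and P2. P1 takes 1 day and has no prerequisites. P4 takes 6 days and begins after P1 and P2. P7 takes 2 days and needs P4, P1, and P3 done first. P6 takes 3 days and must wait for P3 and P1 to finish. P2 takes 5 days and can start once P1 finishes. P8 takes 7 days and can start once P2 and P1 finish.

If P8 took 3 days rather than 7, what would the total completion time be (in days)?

15

Critical path before the change: P1→P2→P3→P6 = 1+5+6+3 = 15 giving 15 days.
The longest path through P8 is only 13 days, so P8 has float 2.
That remains the longest chain; total 15 days.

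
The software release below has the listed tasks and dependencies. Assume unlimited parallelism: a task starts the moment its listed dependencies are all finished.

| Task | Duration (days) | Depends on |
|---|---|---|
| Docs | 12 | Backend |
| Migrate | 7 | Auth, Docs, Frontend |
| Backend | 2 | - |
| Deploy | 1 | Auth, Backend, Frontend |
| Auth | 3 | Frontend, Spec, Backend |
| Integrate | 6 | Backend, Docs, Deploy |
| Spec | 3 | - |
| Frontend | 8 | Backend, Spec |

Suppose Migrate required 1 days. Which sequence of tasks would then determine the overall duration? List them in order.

Spec, Frontend, Auth, Deploy, Integrate

Actual critical path: Spec→Frontend→Auth→Migrate = 3+8+3+7 = 21 ⇒ 21 days.
Migrate is on the critical path; changing it to 1 makes that path 15 days.
Now Spec→Frontend→Auth→Deploy→Integrate = 3+8+3+1+6 = 21 is longest, so the finish becomes 21 days.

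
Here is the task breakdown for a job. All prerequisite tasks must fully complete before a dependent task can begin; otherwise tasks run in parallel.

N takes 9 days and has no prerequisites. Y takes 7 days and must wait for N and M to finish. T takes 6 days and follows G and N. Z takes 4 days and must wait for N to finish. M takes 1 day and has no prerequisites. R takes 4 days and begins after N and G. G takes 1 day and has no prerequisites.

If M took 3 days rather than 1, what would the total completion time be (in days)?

16

Actual critical path: N→Y = 9+7 = 16 ⇒ 16 days.
M is off the critical path — its longest chain is 8 days, giving 8 of slack.
No other chain overtakes it, so the finish is 16 days.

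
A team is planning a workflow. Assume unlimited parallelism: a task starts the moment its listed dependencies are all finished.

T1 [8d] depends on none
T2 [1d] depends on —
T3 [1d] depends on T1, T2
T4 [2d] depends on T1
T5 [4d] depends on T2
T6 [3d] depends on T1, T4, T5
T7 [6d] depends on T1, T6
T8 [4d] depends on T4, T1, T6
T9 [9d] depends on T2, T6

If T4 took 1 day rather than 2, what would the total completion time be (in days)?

21

Actual critical path: T1→T4→T6→T9 = 8+2+3+9 = 22 ⇒ 22 days.
T4 lies on that path, so at 1 day the path becomes 21 days.
No other chain overtakes it, so the finish is 21 days.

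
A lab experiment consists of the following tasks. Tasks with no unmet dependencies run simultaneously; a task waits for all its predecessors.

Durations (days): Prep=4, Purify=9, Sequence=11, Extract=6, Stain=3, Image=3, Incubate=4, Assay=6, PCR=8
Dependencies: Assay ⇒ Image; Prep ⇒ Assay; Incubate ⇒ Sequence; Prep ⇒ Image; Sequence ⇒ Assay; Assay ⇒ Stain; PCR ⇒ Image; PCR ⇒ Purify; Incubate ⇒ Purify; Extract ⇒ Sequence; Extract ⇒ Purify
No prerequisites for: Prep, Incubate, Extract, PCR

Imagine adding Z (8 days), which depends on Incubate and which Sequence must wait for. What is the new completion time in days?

32

Originally the job takes 26 days.
With Z inserted, Sequence now waits for max(Extract, Incubate, Z).
New critical path: Incubate→Z→Sequence→Assay→Image = 4+8+11+6+3 = 32 ⇒ 32 days.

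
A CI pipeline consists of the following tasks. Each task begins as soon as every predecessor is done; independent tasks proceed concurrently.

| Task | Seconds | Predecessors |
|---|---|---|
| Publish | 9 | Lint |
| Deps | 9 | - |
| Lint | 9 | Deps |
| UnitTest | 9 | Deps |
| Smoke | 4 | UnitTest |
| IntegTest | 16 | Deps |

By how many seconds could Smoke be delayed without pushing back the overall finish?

The longest chain is Deps→Lint→Publish = 9+9+9 = 27; overall finish 27 seconds.
Smoke finishes as early as 22 and must finish by 27.
So Smoke can slip 27 − 22 = 5 seconds.

5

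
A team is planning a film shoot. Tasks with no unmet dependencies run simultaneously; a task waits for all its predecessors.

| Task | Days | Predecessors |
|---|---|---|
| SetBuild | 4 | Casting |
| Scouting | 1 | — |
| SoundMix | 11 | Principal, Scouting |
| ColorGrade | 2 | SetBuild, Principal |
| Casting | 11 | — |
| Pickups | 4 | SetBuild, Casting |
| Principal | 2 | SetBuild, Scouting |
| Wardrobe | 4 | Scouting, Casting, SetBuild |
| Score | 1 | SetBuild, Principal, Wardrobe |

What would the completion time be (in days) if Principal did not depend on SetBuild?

20

Original critical path: Casting→SetBuild→Principal→SoundMix = 11+4+2+11 = 28 ⇒ 28 days.
Without SetBuild→Principal, Principal's earliest start moves from 15 to 1.
New critical path: Casting→SetBuild→Wardrobe→Score = 11+4+4+1 = 20 ⇒ 20 days.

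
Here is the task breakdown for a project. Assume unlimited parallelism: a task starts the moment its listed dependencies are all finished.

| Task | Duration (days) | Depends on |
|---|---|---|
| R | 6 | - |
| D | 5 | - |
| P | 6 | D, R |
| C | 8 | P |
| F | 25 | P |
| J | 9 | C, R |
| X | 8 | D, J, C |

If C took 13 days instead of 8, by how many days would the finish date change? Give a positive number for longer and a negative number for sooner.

The binding path is R→P→C→J→X = 6+6+8+9+8 = 37; finish at 37 days.
Since C is critical, the +5 change carries straight to that chain (now 42 days).
The critical path is still R→P→C→J→X; finish is now 42 days.
Change in finish: 42 − 37 = +5 days.

5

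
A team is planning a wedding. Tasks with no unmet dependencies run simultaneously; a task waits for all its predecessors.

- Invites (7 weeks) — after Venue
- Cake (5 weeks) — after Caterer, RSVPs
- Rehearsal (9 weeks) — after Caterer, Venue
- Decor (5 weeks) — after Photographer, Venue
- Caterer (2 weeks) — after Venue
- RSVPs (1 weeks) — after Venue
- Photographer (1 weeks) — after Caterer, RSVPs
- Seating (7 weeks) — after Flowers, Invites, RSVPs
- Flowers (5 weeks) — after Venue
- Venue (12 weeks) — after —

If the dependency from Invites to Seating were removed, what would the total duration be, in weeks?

24

Before: longest chain Venue→Invites→Seating = 12+7+7 = 26, finish 26.
Without Invites→Seating, Seating's earliest start moves from 19 to 17.
After: Venue→Flowers→Seating = 12+5+7 = 24 → 24 weeks.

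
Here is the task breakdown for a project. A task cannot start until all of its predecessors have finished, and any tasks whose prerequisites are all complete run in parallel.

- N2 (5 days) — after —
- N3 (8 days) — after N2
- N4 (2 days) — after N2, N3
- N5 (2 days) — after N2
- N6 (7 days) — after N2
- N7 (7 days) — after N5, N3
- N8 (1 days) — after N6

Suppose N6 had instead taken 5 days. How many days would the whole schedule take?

Baseline: N2→N3→N7 = 5+8+7 = 20 → 20 days.
N6 has 7 days of float (longest path through it is 13).
The critical path is still N2→N3→N7; finish is now 20 days.

20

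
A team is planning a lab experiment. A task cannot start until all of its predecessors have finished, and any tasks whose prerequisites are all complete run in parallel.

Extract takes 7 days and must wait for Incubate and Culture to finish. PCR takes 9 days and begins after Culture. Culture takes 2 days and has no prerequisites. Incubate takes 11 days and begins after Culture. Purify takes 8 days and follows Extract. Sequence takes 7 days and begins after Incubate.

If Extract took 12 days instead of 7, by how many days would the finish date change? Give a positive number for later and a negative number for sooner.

Actual critical path: Culture→Incubate→Extract→Purify = 2+11+7+8 = 28 ⇒ 28 days.
Extract is on the critical path; changing it to 12 makes that path 33 days.
That remains the longest chain; total 33 days.
Change in finish: 33 − 28 = +5 days.

5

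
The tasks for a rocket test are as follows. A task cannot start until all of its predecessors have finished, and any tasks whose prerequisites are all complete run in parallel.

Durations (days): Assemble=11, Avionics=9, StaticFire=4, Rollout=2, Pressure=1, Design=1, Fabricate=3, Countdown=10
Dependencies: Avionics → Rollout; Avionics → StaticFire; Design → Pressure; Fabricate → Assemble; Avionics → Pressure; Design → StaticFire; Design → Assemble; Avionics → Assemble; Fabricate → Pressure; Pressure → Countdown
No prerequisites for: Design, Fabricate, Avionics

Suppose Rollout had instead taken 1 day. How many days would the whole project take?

20

The binding path is Avionics→Assemble = 9+11 = 20; finish at 20 days.
Rollout is off the critical path — its longest chain is 11 days, giving 9 of slack.
The critical path is still Avionics→Assemble; finish is now 20 days.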